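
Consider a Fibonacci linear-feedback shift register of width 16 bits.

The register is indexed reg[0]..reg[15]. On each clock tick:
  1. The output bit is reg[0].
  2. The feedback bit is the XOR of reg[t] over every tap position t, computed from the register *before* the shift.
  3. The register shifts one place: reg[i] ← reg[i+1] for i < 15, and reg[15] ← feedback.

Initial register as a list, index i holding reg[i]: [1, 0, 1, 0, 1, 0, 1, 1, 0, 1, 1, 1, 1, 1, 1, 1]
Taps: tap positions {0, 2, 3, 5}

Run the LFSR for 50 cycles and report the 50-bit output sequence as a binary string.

tick  register→output (feedback)
  0  1010101101111111→1 (0)
  1  0101011011111110→0 (0)
  2  1010110111111100→1 (1)
  3  0101101111111001→0 (1)
  4  1011011111110011→1 (0)
  5  0110111111100110→0 (0)
  6  1101111111001100→1 (1)
  7  1011111110011001→1 (0)
  8  0111111100110010→0 (1)
  9  1111111001100101→1 (0)
 10  1111110011001010→1 (0)
 11  1111100110010100→1 (1)
 12  1111001100101001→1 (1)
 13  1110011001010011→1 (1)
 14  1100110010100111→1 (0)
 15  1001100101001110→1 (0)
 16  0011001010011100→0 (0)
 17  0110010100111000→0 (0)
 18  1100101001110000→1 (1)
 19  1001010011100001→1 (1)
 20  0010100111000011→0 (1)
 21  0101001110000111→0 (1)
 22  1010011100001111→1 (1)
 23  0100111000011111→0 (1)
 24  1001110000111111→1 (1)
 25  0011100001111111→0 (0)
 26  0111000011111110→0 (0)
 27  1110000111111100→1 (0)
 28  1100001111111000→1 (1)
 29  1000011111110001→1 (0)
 30  0000111111100010→0 (1)
 31  0001111111000101→0 (0)
 32  0011111110001010→0 (1)
 33  0111111100010101→0 (1)
 34  1111111000101011→1 (0)
 35  1111110001010110→1 (0)
 36  1111100010101100→1 (1)
 37  1111000101011001→1 (1)
 38  1110001010110011→1 (0)
 39  1100010101100110→1 (0)
 40  1000101011001100→1 (1)
 41  0001010110011001→0 (0)
 42  0010101100110010→0 (1)
 43  0101011001100101→0 (0)
 44  1010110011001010→1 (1)
 45  0101100110010101→0 (1)
 46  1011001100101011→1 (1)
 47  0110011001010111→0 (0)
 48  1100110010101110→1 (0)
 49  1001100101011100→1 (0)

10101011011111110011001010011100001111111000101011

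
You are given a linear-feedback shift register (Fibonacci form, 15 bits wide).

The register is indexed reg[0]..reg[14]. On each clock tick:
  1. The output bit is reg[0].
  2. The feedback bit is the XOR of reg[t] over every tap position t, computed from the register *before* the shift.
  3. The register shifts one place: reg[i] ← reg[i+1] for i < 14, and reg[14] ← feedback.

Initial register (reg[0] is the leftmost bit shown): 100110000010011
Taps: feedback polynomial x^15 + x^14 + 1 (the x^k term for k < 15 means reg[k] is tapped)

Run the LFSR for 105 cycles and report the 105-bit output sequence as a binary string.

100110000010011000100000011101111000000010110101111111100100110101010111000100110011010000111011101100000

tick  register→output (feedback)
  0  100110000010011→1 (0)
  1  001100000100110→0 (0)
  2  011000001001100→0 (0)
  3  110000010011000→1 (1)
  4  100000100110001→1 (0)
  5  000001001100010→0 (0)
  6  000010011000100→0 (0)
  7  000100110001000→0 (0)
  8  001001100010000→0 (0)
  9  010011000100000→0 (0)
 10  100110001000000→1 (1)
 11  001100010000001→0 (1)
 12  011000100000011→0 (1)
 13  110001000000111→1 (0)
 14  100010000001110→1 (1)
 15  000100000011101→0 (1)
 16  001000000111011→0 (1)
 17  010000001110111→0 (1)
 18  100000011101111→1 (0)
 19  000000111011110→0 (0)
 20  000001110111100→0 (0)
 21  000011101111000→0 (0)
 22  000111011110000→0 (0)
 23  001110111100000→0 (0)
 24  011101111000000→0 (0)
 25  111011110000000→1 (1)
 26  110111100000001→1 (0)
 27  101111000000010→1 (1)
 28  011110000000101→0 (1)
 29  111100000001011→1 (0)
 30  111000000010110→1 (1)
 31  110000000101101→1 (0)
 32  100000001011010→1 (1)
 33  000000010110101→0 (1)
 34  000000101101011→0 (1)
 35  000001011010111→0 (1)
 36  000010110101111→0 (1)
 37  000101101011111→0 (1)
 38  001011010111111→0 (1)
 39  010110101111111→0 (1)
 40  101101011111111→1 (0)
 41  011010111111110→0 (0)
 42  110101111111100→1 (1)
 43  101011111111001→1 (0)
 44  010111111110010→0 (0)
 45  101111111100100→1 (1)
 46  011111111001001→0 (1)
 47  111111110010011→1 (0)
 48  111111100100110→1 (1)
 49  111111001001101→1 (0)
 50  111110010011010→1 (1)
 51  111100100110101→1 (0)
 52  111001001101010→1 (1)
 53  110010011010101→1 (0)
 54  100100110101010→1 (1)
 55  001001101010101→0 (1)
 56  010011010101011→0 (1)
 57  100110101010111→1 (0)
 58  001101010101110→0 (0)
 59  011010101011100→0 (0)
 60  110101010111000→1 (1)
 61  101010101110001→1 (0)
 62  010101011100010→0 (0)
 63  101010111000100→1 (1)
 64  010101110001001→0 (1)
 65  101011100010011→1 (0)
 66  010111000100110→0 (0)
 67  101110001001100→1 (1)
 68  011100010011001→0 (1)
 69  111000100110011→1 (0)
 70  110001001100110→1 (1)
 71  100010011001101→1 (0)
 72  000100110011010→0 (0)
 73  001001100110100→0 (0)
 74  010011001101000→0 (0)
 75  100110011010000→1 (1)
 76  001100110100001→0 (1)
 77  011001101000011→0 (1)
 78  110011010000111→1 (0)
 79  100110100001110→1 (1)
 80  001101000011101→0 (1)
 81  011010000111011→0 (1)
 82  110100001110111→1 (0)
 83  101000011101110→1 (1)
 84  010000111011101→0 (1)
 85  100001110111011→1 (0)
 86  000011101110110→0 (0)
 87  000111011101100→0 (0)
 88  001110111011000→0 (0)
 89  011101110110000→0 (0)
 90  111011101100000→1 (1)
 91  110111011000001→1 (0)
 92  101110110000010→1 (1)
 93  011101100000101→0 (1)
 94  111011000001011→1 (0)
 95  110110000010110→1 (1)
 96  101100000101101→1 (0)
 97  011000001011010→0 (0)
 98  110000010110100→1 (1)
 99  100000101101001→1 (0)
100  000001011010010→0 (0)
101  000010110100100→0 (0)
102  000101101001000→0 (0)
103  001011010010000→0 (0)
104  010110100100000→0 (0)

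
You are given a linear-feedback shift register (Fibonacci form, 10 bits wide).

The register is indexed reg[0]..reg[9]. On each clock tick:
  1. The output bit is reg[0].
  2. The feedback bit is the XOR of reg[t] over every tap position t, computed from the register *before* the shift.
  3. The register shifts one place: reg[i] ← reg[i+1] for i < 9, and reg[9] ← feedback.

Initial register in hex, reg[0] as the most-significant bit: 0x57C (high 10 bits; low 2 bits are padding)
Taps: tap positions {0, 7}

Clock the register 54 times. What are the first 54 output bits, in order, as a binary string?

k : reg_k → out_k, fb_k
0: 0101011111 → 0, fb=1
1: 1010111111 → 1, fb=0
2: 0101111110 → 0, fb=1
3: 1011111101 → 1, fb=0
4: 0111111010 → 0, fb=0
5: 1111110100 → 1, fb=0
6: 1111101000 → 1, fb=1
7: 1111010001 → 1, fb=1
8: 1110100011 → 1, fb=1
9: 1101000111 → 1, fb=0
10: 1010001110 → 1, fb=0
11: 0100011100 → 0, fb=1
12: 1000111001 → 1, fb=1
13: 0001110011 → 0, fb=0
14: 0011100110 → 0, fb=1
15: 0111001101 → 0, fb=1
16: 1110011011 → 1, fb=1
17: 1100110111 → 1, fb=0
18: 1001101110 → 1, fb=0
19: 0011011100 → 0, fb=1
20: 0110111001 → 0, fb=0
21: 1101110010 → 1, fb=1
22: 1011100101 → 1, fb=0
23: 0111001010 → 0, fb=0
24: 1110010100 → 1, fb=0
25: 1100101000 → 1, fb=1
26: 1001010001 → 1, fb=1
27: 0010100011 → 0, fb=0
28: 0101000110 → 0, fb=1
29: 1010001101 → 1, fb=0
30: 0100011010 → 0, fb=0
31: 1000110100 → 1, fb=0
32: 0001101000 → 0, fb=0
33: 0011010000 → 0, fb=0
34: 0110100000 → 0, fb=0
35: 1101000000 → 1, fb=1
36: 1010000001 → 1, fb=1
37: 0100000011 → 0, fb=0
38: 1000000110 → 1, fb=0
39: 0000001100 → 0, fb=1
40: 0000011001 → 0, fb=0
41: 0000110010 → 0, fb=0
42: 0001100100 → 0, fb=1
43: 0011001001 → 0, fb=0
44: 0110010010 → 0, fb=0
45: 1100100100 → 1, fb=0
46: 1001001000 → 1, fb=1
47: 0010010001 → 0, fb=0
48: 0100100010 → 0, fb=0
49: 1001000100 → 1, fb=0
50: 0010001000 → 0, fb=0
51: 0100010000 → 0, fb=0
52: 1000100000 → 1, fb=1
53: 0001000001 → 0, fb=0

010101111110100011100110111001010001101000000110010010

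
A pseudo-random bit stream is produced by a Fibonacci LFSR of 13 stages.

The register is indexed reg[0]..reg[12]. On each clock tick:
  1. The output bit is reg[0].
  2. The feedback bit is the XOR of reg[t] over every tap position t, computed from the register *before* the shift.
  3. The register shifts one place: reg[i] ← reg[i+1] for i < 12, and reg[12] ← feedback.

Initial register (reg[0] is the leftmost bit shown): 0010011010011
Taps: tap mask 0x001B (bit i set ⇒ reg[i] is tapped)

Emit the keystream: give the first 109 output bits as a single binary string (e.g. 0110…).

0010011010011001101101111110000011001001010111000010011000111001110000001100001001011011100011000100000110010

tick  register→output (feedback)
  0  0010011010011→0 (0)
  1  0100110100110→0 (0)
  2  1001101001100→1 (1)
  3  0011010011001→0 (1)
  4  0110100110011→0 (0)
  5  1101001100110→1 (1)
  6  1010011001101→1 (1)
  7  0100110011011→0 (0)
  8  1001100110110→1 (1)
  9  0011001101101→0 (1)
 10  0110011011011→0 (1)
 11  1100110110111→1 (1)
 12  1001101101111→1 (1)
 13  0011011011111→0 (1)
 14  0110110111111→0 (0)
 15  1101101111110→1 (0)
 16  1011011111100→1 (0)
 17  0110111111000→0 (0)
 18  1101111110000→1 (0)
 19  1011111100000→1 (1)
 20  0111111000001→0 (1)
 21  1111110000011→1 (0)
 22  1111100000110→1 (0)
 23  1111000001100→1 (1)
 24  1110000011001→1 (0)
 25  1100000110010→1 (0)
 26  1000001100100→1 (1)
 27  0000011001001→0 (0)
 28  0000110010010→0 (1)
 29  0001100100101→0 (0)
 30  0011001001010→0 (1)
 31  0110010010101→0 (1)
 32  1100100101011→1 (1)
 33  1001001010111→1 (0)
 34  0010010101110→0 (0)
 35  0100101011100→0 (0)
 36  1001010111000→1 (0)
 37  0010101110000→0 (1)
 38  0101011100001→0 (0)
 39  1010111000010→1 (0)
 40  0101110000100→0 (1)
 41  1011100001001→1 (1)
 42  0111000010011→0 (0)
 43  1110000100110→1 (0)
 44  1100001001100→1 (0)
 45  1000010011000→1 (1)
 46  0000100110001→0 (1)
 47  0001001100011→0 (1)
 48  0010011000111→0 (0)
 49  0100110001110→0 (0)
 50  1001100011100→1 (1)
 51  0011000111001→0 (1)
 52  0110001110011→0 (1)
 53  1100011100111→1 (0)
 54  1000111001110→1 (0)
 55  0001110011100→0 (0)
 56  0011100111000→0 (0)
 57  0111001110000→0 (0)
 58  1110011100000→1 (0)
 59  1100111000000→1 (1)
 60  1001110000001→1 (1)
 61  0011100000011→0 (0)
 62  0111000000110→0 (0)
 63  1110000001100→1 (0)
 64  1100000011000→1 (0)
 65  1000000110000→1 (1)
 66  0000001100001→0 (0)
 67  0000011000010→0 (0)
 68  0000110000100→0 (1)
 69  0001100001001→0 (0)
 70  0011000010010→0 (1)
 71  0110000100101→0 (1)
 72  1100001001011→1 (0)
 73  1000010010110→1 (1)
 74  0000100101101→0 (1)
 75  0001001011011→0 (1)
 76  0010010110111→0 (0)
 77  0100101101110→0 (0)
 78  1001011011100→1 (0)
 79  0010110111000→0 (1)
 80  0101101110001→0 (1)
 81  1011011100011→1 (0)
 82  0110111000110→0 (0)
 83  1101110001100→1 (0)
 84  1011100011000→1 (1)
 85  0111000110001→0 (0)
 86  1110001100010→1 (0)
 87  1100011000100→1 (0)
 88  1000110001000→1 (0)
 89  0001100010000→0 (0)
 90  0011000100000→0 (1)
 91  0110001000001→0 (1)
 92  1100010000011→1 (0)
 93  1000100000110→1 (0)
 94  0001000001100→0 (1)
 95  0010000011001→0 (0)
 96  0100000110010→0 (1)
 97  1000001100101→1 (1)
 98  0000011001011→0 (0)
 99  0000110010110→0 (1)
100  0001100101101→0 (0)
101  0011001011010→0 (1)
102  0110010110101→0 (1)
103  1100101101011→1 (1)
104  1001011010111→1 (0)
105  0010110101110→0 (1)
106  0101101011101→0 (1)
107  1011010111011→1 (0)
108  0110101110110→0 (0)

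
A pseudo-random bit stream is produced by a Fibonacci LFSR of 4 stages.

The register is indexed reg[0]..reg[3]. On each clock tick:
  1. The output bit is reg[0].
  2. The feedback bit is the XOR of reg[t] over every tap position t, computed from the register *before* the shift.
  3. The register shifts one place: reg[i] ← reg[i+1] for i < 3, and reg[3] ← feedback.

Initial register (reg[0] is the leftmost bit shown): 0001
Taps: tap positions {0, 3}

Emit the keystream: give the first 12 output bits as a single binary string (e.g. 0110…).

000111101011

tick  register→output (feedback)
  0  0001→0 (1)
  1  0011→0 (1)
  2  0111→0 (1)
  3  1111→1 (0)
  4  1110→1 (1)
  5  1101→1 (0)
  6  1010→1 (1)
  7  0101→0 (1)
  8  1011→1 (0)
  9  0110→0 (0)
 10  1100→1 (1)
 11  1001→1 (0)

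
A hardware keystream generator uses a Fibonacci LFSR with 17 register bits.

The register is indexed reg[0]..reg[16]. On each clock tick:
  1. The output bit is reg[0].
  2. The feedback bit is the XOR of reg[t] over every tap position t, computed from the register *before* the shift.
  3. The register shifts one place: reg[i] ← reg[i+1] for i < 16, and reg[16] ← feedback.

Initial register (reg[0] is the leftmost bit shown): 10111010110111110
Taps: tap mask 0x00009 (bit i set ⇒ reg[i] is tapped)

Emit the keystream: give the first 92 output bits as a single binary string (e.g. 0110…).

10111010110111110011011000010011010000110100010010101100101100001110010010011011111000000010

step | reg (before) | out | fb
   0 | 10111010110111110 | 1 | 0
   1 | 01110101101111100 | 0 | 1
   2 | 11101011011111001 | 1 | 1
   3 | 11010110111110011 | 1 | 0
   4 | 10101101111100110 | 1 | 1
   5 | 01011011111001101 | 0 | 1
   6 | 10110111110011011 | 1 | 0
   7 | 01101111100110110 | 0 | 0
   8 | 11011111001101100 | 1 | 0
   9 | 10111110011011000 | 1 | 0
  10 | 01111100110110000 | 0 | 1
  11 | 11111001101100001 | 1 | 0
  12 | 11110011011000010 | 1 | 0
  13 | 11100110110000100 | 1 | 1
  14 | 11001101100001001 | 1 | 1
  15 | 10011011000010011 | 1 | 0
  16 | 00110110000100110 | 0 | 1
  17 | 01101100001001101 | 0 | 0
  18 | 11011000010011010 | 1 | 0
  19 | 10110000100110100 | 1 | 0
  20 | 01100001001101000 | 0 | 0
  21 | 11000010011010000 | 1 | 1
  22 | 10000100110100001 | 1 | 1
  23 | 00001001101000011 | 0 | 0
  24 | 00010011010000110 | 0 | 1
  25 | 00100110100001101 | 0 | 0
  26 | 01001101000011010 | 0 | 0
  27 | 10011010000110100 | 1 | 0
  28 | 00110100001101000 | 0 | 1
  29 | 01101000011010001 | 0 | 0
  30 | 11010000110100010 | 1 | 0
  31 | 10100001101000100 | 1 | 1
  32 | 01000011010001001 | 0 | 0
  33 | 10000110100010010 | 1 | 1
  34 | 00001101000100101 | 0 | 0
  35 | 00011010001001010 | 0 | 1
  36 | 00110100010010101 | 0 | 1
  37 | 01101000100101011 | 0 | 0
  38 | 11010001001010110 | 1 | 0
  39 | 10100010010101100 | 1 | 1
  40 | 01000100101011001 | 0 | 0
  41 | 10001001010110010 | 1 | 1
  42 | 00010010101100101 | 0 | 1
  43 | 00100101011001011 | 0 | 0
  44 | 01001010110010110 | 0 | 0
  45 | 10010101100101100 | 1 | 0
  46 | 00101011001011000 | 0 | 0
  47 | 01010110010110000 | 0 | 1
  48 | 10101100101100001 | 1 | 1
  49 | 01011001011000011 | 0 | 1
  50 | 10110010110000111 | 1 | 0
  51 | 01100101100001110 | 0 | 0
  52 | 11001011000011100 | 1 | 1
  53 | 10010110000111001 | 1 | 0
  54 | 00101100001110010 | 0 | 0
  55 | 01011000011100100 | 0 | 1
  56 | 10110000111001001 | 1 | 0
  57 | 01100001110010010 | 0 | 0
  58 | 11000011100100100 | 1 | 1
  59 | 10000111001001001 | 1 | 1
  60 | 00001110010010011 | 0 | 0
  61 | 00011100100100110 | 0 | 1
  62 | 00111001001001101 | 0 | 1
  63 | 01110010010011011 | 0 | 1
  64 | 11100100100110111 | 1 | 1
  65 | 11001001001101111 | 1 | 1
  66 | 10010010011011111 | 1 | 0
  67 | 00100100110111110 | 0 | 0
  68 | 01001001101111100 | 0 | 0
  69 | 10010011011111000 | 1 | 0
  70 | 00100110111110000 | 0 | 0
  71 | 01001101111100000 | 0 | 0
  72 | 10011011111000000 | 1 | 0
  73 | 00110111110000000 | 0 | 1
  74 | 01101111100000001 | 0 | 0
  75 | 11011111000000010 | 1 | 0
  76 | 10111110000000100 | 1 | 0
  77 | 01111100000001000 | 0 | 1
  78 | 11111000000010001 | 1 | 0
  79 | 11110000000100010 | 1 | 0
  80 | 11100000001000100 | 1 | 1
  81 | 11000000010001001 | 1 | 1
  82 | 10000000100010011 | 1 | 1
  83 | 00000001000100111 | 0 | 0
  84 | 00000010001001110 | 0 | 0
  85 | 00000100010011100 | 0 | 0
  86 | 00001000100111000 | 0 | 0
  87 | 00010001001110000 | 0 | 1
  88 | 00100010011100001 | 0 | 0
  89 | 01000100111000010 | 0 | 0
  90 | 10001001110000100 | 1 | 1
  91 | 00010011100001001 | 0 | 1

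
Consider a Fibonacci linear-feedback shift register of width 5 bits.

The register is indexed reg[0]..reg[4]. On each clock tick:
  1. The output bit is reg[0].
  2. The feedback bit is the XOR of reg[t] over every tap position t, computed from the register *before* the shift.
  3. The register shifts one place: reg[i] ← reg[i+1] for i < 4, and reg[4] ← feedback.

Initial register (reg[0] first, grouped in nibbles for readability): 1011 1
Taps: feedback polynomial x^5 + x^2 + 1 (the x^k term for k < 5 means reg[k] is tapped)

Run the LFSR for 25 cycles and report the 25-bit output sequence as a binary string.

k : reg_k → out_k, fb_k
0: 10111 → 1, fb=0
1: 01110 → 0, fb=1
2: 11101 → 1, fb=0
3: 11010 → 1, fb=1
4: 10101 → 1, fb=0
5: 01010 → 0, fb=0
6: 10100 → 1, fb=0
7: 01000 → 0, fb=0
8: 10000 → 1, fb=1
9: 00001 → 0, fb=0
10: 00010 → 0, fb=0
11: 00100 → 0, fb=1
12: 01001 → 0, fb=0
13: 10010 → 1, fb=1
14: 00101 → 0, fb=1
15: 01011 → 0, fb=0
16: 10110 → 1, fb=0
17: 01100 → 0, fb=1
18: 11001 → 1, fb=1
19: 10011 → 1, fb=1
20: 00111 → 0, fb=1
21: 01111 → 0, fb=1
22: 11111 → 1, fb=0
23: 11110 → 1, fb=0
24: 11100 → 1, fb=0

1011101010000100101100111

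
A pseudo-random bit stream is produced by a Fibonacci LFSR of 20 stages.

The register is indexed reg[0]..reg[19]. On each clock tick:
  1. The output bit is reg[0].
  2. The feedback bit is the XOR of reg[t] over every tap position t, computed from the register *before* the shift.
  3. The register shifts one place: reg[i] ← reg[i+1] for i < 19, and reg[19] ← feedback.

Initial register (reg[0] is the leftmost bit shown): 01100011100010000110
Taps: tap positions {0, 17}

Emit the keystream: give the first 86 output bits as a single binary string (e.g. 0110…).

01100011100010000110101101010010110111010001011111010111001101111000110011101110101011

tick  register→output (feedback)
  0  01100011100010000110→0 (1)
  1  11000111000100001101→1 (0)
  2  10001110001000011010→1 (1)
  3  00011100010000110101→0 (1)
  4  00111000100001101011→0 (0)
  5  01110001000011010110→0 (1)
  6  11100010000110101101→1 (0)
  7  11000100001101011010→1 (1)
  8  10001000011010110101→1 (0)
  9  00010000110101101010→0 (0)
 10  00100001101011010100→0 (1)
 11  01000011010110101001→0 (0)
 12  10000110101101010010→1 (1)
 13  00001101011010100101→0 (1)
 14  00011010110101001011→0 (0)
 15  00110101101010010110→0 (1)
 16  01101011010100101101→0 (1)
 17  11010110101001011011→1 (1)
 18  10101101010010110111→1 (0)
 19  01011010100101101110→0 (1)
 20  10110101001011011101→1 (0)
 21  01101010010110111010→0 (0)
 22  11010100101101110100→1 (0)
 23  10101001011011101000→1 (1)
 24  01010010110111010001→0 (0)
 25  10100101101110100010→1 (1)
 26  01001011011101000101→0 (1)
 27  10010110111010001011→1 (1)
 28  00101101110100010111→0 (1)
 29  01011011101000101111→0 (1)
 30  10110111010001011111→1 (0)
 31  01101110100010111110→0 (1)
 32  11011101000101111101→1 (0)
 33  10111010001011111010→1 (1)
 34  01110100010111110101→0 (1)
 35  11101000101111101011→1 (1)
 36  11010001011111010111→1 (0)
 37  10100010111110101110→1 (0)
 38  01000101111101011100→0 (1)
 39  10001011111010111001→1 (1)
 40  00010111110101110011→0 (0)
 41  00101111101011100110→0 (1)
 42  01011111010111001101→0 (1)
 43  10111110101110011011→1 (1)
 44  01111101011100110111→0 (1)
 45  11111010111001101111→1 (0)
 46  11110101110011011110→1 (0)
 47  11101011100110111100→1 (0)
 48  11010111001101111000→1 (1)
 49  10101110011011110001→1 (1)
 50  01011100110111100011→0 (0)
 51  10111001101111000110→1 (0)
 52  01110011011110001100→0 (1)
 53  11100110111100011001→1 (1)
 54  11001101111000110011→1 (1)
 55  10011011110001100111→1 (0)
 56  00110111100011001110→0 (1)
 57  01101111000110011101→0 (1)
 58  11011110001100111011→1 (1)
 59  10111100011001110111→1 (0)
 60  01111000110011101110→0 (1)
 61  11110001100111011101→1 (0)
 62  11100011001110111010→1 (1)
 63  11000110011101110101→1 (0)
 64  10001100111011101010→1 (1)
 65  00011001110111010101→0 (1)
 66  00110011101110101011→0 (0)
 67  01100111011101010110→0 (1)
 68  11001110111010101101→1 (0)
 69  10011101110101011010→1 (1)
 70  00111011101010110101→0 (1)
 71  01110111010101101011→0 (0)
 72  11101110101011010110→1 (0)
 73  11011101010110101100→1 (0)
 74  10111010101101011000→1 (1)
 75  01110101011010110001→0 (0)
 76  11101010110101100010→1 (1)
 77  11010101101011000101→1 (0)
 78  10101011010110001010→1 (1)
 79  01010110101100010101→0 (1)
 80  10101101011000101011→1 (1)
 81  01011010110001010111→0 (1)
 82  10110101100010101111→1 (0)
 83  01101011000101011110→0 (1)
 84  11010110001010111101→1 (0)
 85  10101100010101111010→1 (1)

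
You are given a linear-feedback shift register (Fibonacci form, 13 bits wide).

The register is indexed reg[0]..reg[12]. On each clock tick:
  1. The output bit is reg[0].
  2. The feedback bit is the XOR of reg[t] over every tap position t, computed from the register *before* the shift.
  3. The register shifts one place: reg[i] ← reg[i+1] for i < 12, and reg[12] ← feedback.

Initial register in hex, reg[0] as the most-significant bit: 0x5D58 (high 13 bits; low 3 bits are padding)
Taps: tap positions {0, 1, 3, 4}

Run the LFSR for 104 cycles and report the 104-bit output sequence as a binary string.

k : reg_k → out_k, fb_k
0: 0101110101011 → 0, fb=1
1: 1011101010111 → 1, fb=1
2: 0111010101111 → 0, fb=0
3: 1110101011110 → 1, fb=1
4: 1101010111101 → 1, fb=1
5: 1010101111011 → 1, fb=0
6: 0101011110110 → 0, fb=0
7: 1010111101100 → 1, fb=0
8: 0101111011000 → 0, fb=1
9: 1011110110001 → 1, fb=1
10: 0111101100011 → 0, fb=1
11: 1111011000111 → 1, fb=1
12: 1110110001111 → 1, fb=1
13: 1101100011111 → 1, fb=0
14: 1011000111110 → 1, fb=0
15: 0110001111100 → 0, fb=1
16: 1100011111001 → 1, fb=0
17: 1000111110010 → 1, fb=0
18: 0001111100100 → 0, fb=0
19: 0011111001000 → 0, fb=0
20: 0111110010000 → 0, fb=1
21: 1111100100001 → 1, fb=0
22: 1111001000010 → 1, fb=1
23: 1110010000101 → 1, fb=0
24: 1100100001010 → 1, fb=1
25: 1001000010101 → 1, fb=0
26: 0010000101010 → 0, fb=0
27: 0100001010100 → 0, fb=1
28: 1000010101001 → 1, fb=1
29: 0000101010011 → 0, fb=1
30: 0001010100111 → 0, fb=1
31: 0010101001111 → 0, fb=1
32: 0101010011111 → 0, fb=0
33: 1010100111110 → 1, fb=0
34: 0101001111100 → 0, fb=0
35: 1010011111000 → 1, fb=1
36: 0100111110001 → 0, fb=0
37: 1001111100010 → 1, fb=1
38: 0011111000101 → 0, fb=0
39: 0111110001010 → 0, fb=1
40: 1111100010101 → 1, fb=0
41: 1111000101010 → 1, fb=1
42: 1110001010101 → 1, fb=0
43: 1100010101010 → 1, fb=0
44: 1000101010100 → 1, fb=0
45: 0001010101000 → 0, fb=1
46: 0010101010001 → 0, fb=1
47: 0101010100011 → 0, fb=0
48: 1010101000110 → 1, fb=0
49: 0101010001100 → 0, fb=0
50: 1010100011000 → 1, fb=0
51: 0101000110000 → 0, fb=0
52: 1010001100000 → 1, fb=1
53: 0100011000001 → 0, fb=1
54: 1000110000011 → 1, fb=0
55: 0001100000110 → 0, fb=0
56: 0011000001100 → 0, fb=1
57: 0110000011001 → 0, fb=1
58: 1100000110011 → 1, fb=0
59: 1000001100110 → 1, fb=1
60: 0000011001101 → 0, fb=0
61: 0000110011010 → 0, fb=1
62: 0001100110101 → 0, fb=0
63: 0011001101010 → 0, fb=1
64: 0110011010101 → 0, fb=1
65: 1100110101011 → 1, fb=1
66: 1001101010111 → 1, fb=1
67: 0011010101111 → 0, fb=1
68: 0110101011111 → 0, fb=0
69: 1101010111110 → 1, fb=1
70: 1010101111101 → 1, fb=0
71: 0101011111010 → 0, fb=0
72: 1010111110100 → 1, fb=0
73: 0101111101000 → 0, fb=1
74: 1011111010001 → 1, fb=1
75: 0111110100011 → 0, fb=1
76: 1111101000111 → 1, fb=0
77: 1111010001110 → 1, fb=1
78: 1110100011101 → 1, fb=1
79: 1101000111011 → 1, fb=1
80: 1010001110111 → 1, fb=1
81: 0100011101111 → 0, fb=1
82: 1000111011111 → 1, fb=0
83: 0001110111110 → 0, fb=0
84: 0011101111100 → 0, fb=0
85: 0111011111000 → 0, fb=0
86: 1110111110000 → 1, fb=1
87: 1101111100001 → 1, fb=0
88: 1011111000010 → 1, fb=1
89: 0111110000101 → 0, fb=1
90: 1111100001011 → 1, fb=0
91: 1111000010110 → 1, fb=1
92: 1110000101101 → 1, fb=0
93: 1100001011010 → 1, fb=0
94: 1000010110100 → 1, fb=1
95: 0000101101001 → 0, fb=1
96: 0001011010011 → 0, fb=1
97: 0010110100111 → 0, fb=1
98: 0101101001111 → 0, fb=1
99: 1011010011111 → 1, fb=0
100: 0110100111110 → 0, fb=0
101: 1101001111100 → 1, fb=1
102: 1010011111001 → 1, fb=1
103: 0100111110011 → 0, fb=0

01011101010111101100011111001000010101001111100010101010001100000110011010101111101000111011111000010110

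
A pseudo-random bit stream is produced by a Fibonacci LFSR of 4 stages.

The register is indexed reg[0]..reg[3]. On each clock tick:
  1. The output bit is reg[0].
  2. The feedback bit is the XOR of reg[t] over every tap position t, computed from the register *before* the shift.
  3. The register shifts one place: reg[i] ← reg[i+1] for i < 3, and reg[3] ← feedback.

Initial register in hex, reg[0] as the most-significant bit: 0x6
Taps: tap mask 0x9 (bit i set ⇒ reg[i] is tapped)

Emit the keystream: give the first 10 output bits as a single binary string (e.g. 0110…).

step | reg (before) | out | fb
   0 | 0110 | 0 | 0
   1 | 1100 | 1 | 1
   2 | 1001 | 1 | 0
   3 | 0010 | 0 | 0
   4 | 0100 | 0 | 0
   5 | 1000 | 1 | 1
   6 | 0001 | 0 | 1
   7 | 0011 | 0 | 1
   8 | 0111 | 0 | 1
   9 | 1111 | 1 | 0

0110010001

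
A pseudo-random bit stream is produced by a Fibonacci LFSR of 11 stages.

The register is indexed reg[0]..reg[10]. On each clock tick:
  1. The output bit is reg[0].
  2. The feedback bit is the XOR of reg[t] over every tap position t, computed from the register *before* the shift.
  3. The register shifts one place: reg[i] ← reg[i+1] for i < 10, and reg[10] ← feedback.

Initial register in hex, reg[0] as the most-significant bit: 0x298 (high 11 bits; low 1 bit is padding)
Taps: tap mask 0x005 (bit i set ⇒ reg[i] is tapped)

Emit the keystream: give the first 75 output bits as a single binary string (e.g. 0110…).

step | reg (before) | out | fb
   0 | 00101001100 | 0 | 1
   1 | 01010011001 | 0 | 0
   2 | 10100110010 | 1 | 0
   3 | 01001100100 | 0 | 0
   4 | 10011001000 | 1 | 1
   5 | 00110010001 | 0 | 1
   6 | 01100100011 | 0 | 1
   7 | 11001000111 | 1 | 1
   8 | 10010001111 | 1 | 1
   9 | 00100011111 | 0 | 1
  10 | 01000111111 | 0 | 0
  11 | 10001111110 | 1 | 1
  12 | 00011111101 | 0 | 0
  13 | 00111111010 | 0 | 1
  14 | 01111110101 | 0 | 1
  15 | 11111101011 | 1 | 0
  16 | 11111010110 | 1 | 0
  17 | 11110101100 | 1 | 0
  18 | 11101011000 | 1 | 0
  19 | 11010110000 | 1 | 1
  20 | 10101100001 | 1 | 0
  21 | 01011000010 | 0 | 0
  22 | 10110000100 | 1 | 0
  23 | 01100001000 | 0 | 1
  24 | 11000010001 | 1 | 1
  25 | 10000100011 | 1 | 1
  26 | 00001000111 | 0 | 0
  27 | 00010001110 | 0 | 0
  28 | 00100011100 | 0 | 1
  29 | 01000111001 | 0 | 0
  30 | 10001110010 | 1 | 1
  31 | 00011100101 | 0 | 0
  32 | 00111001010 | 0 | 1
  33 | 01110010101 | 0 | 1
  34 | 11100101011 | 1 | 0
  35 | 11001010110 | 1 | 1
  36 | 10010101101 | 1 | 1
  37 | 00101011011 | 0 | 1
  38 | 01010110111 | 0 | 0
  39 | 10101101110 | 1 | 0
  40 | 01011011100 | 0 | 0
  41 | 10110111000 | 1 | 0
  42 | 01101110000 | 0 | 1
  43 | 11011100001 | 1 | 1
  44 | 10111000011 | 1 | 0
  45 | 01110000110 | 0 | 1
  46 | 11100001101 | 1 | 0
  47 | 11000011010 | 1 | 1
  48 | 10000110101 | 1 | 1
  49 | 00001101011 | 0 | 0
  50 | 00011010110 | 0 | 0
  51 | 00110101100 | 0 | 1
  52 | 01101011001 | 0 | 1
  53 | 11010110011 | 1 | 1
  54 | 10101100111 | 1 | 0
  55 | 01011001110 | 0 | 0
  56 | 10110011100 | 1 | 0
  57 | 01100111000 | 0 | 1
  58 | 11001110001 | 1 | 1
  59 | 10011100011 | 1 | 1
  60 | 00111000111 | 0 | 1
  61 | 01110001111 | 0 | 1
  62 | 11100011111 | 1 | 0
  63 | 11000111110 | 1 | 1
  64 | 10001111101 | 1 | 1
  65 | 00011111011 | 0 | 0
  66 | 00111110110 | 0 | 1
  67 | 01111101101 | 0 | 1
  68 | 11111011011 | 1 | 0
  69 | 11110110110 | 1 | 0
  70 | 11101101100 | 1 | 0
  71 | 11011011000 | 1 | 1
  72 | 10110110001 | 1 | 0
  73 | 01101100010 | 0 | 1
  74 | 11011000101 | 1 | 1

001010011001000111111010110000100011100101011011100001101011001110001111101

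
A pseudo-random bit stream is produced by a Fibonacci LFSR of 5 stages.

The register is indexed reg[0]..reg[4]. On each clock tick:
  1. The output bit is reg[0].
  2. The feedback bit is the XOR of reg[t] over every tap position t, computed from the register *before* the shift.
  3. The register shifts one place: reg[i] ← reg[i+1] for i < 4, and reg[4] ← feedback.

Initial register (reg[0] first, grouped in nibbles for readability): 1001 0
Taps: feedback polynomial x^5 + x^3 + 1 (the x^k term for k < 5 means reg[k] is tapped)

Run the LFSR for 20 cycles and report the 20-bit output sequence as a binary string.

k : reg_k → out_k, fb_k
0: 10010 → 1, fb=0
1: 00100 → 0, fb=0
2: 01000 → 0, fb=0
3: 10000 → 1, fb=1
4: 00001 → 0, fb=0
5: 00010 → 0, fb=1
6: 00101 → 0, fb=0
7: 01010 → 0, fb=1
8: 10101 → 1, fb=1
9: 01011 → 0, fb=1
10: 10111 → 1, fb=0
11: 01110 → 0, fb=1
12: 11101 → 1, fb=1
13: 11011 → 1, fb=0
14: 10110 → 1, fb=0
15: 01100 → 0, fb=0
16: 11000 → 1, fb=1
17: 10001 → 1, fb=1
18: 00011 → 0, fb=1
19: 00111 → 0, fb=1

10010000101011101100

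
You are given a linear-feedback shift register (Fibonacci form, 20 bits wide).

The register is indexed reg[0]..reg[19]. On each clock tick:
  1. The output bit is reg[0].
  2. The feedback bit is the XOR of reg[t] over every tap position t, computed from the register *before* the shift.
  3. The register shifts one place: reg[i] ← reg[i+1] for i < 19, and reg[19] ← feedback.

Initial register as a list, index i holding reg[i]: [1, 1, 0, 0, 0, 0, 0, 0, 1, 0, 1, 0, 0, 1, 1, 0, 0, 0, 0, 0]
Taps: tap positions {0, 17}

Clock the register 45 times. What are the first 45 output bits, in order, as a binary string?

step | reg (before) | out | fb
   0 | 11000000101001100000 | 1 | 1
   1 | 10000001010011000001 | 1 | 1
   2 | 00000010100110000011 | 0 | 0
   3 | 00000101001100000110 | 0 | 1
   4 | 00001010011000001101 | 0 | 1
   5 | 00010100110000011011 | 0 | 0
   6 | 00101001100000110110 | 0 | 1
   7 | 01010011000001101101 | 0 | 1
   8 | 10100110000011011011 | 1 | 1
   9 | 01001100000110110111 | 0 | 1
  10 | 10011000001101101111 | 1 | 0
  11 | 00110000011011011110 | 0 | 1
  12 | 01100000110110111101 | 0 | 1
  13 | 11000001101101111011 | 1 | 1
  14 | 10000011011011110111 | 1 | 0
  15 | 00000110110111101110 | 0 | 1
  16 | 00001101101111011101 | 0 | 1
  17 | 00011011011110111011 | 0 | 0
  18 | 00110110111101110110 | 0 | 1
  19 | 01101101111011101101 | 0 | 1
  20 | 11011011110111011011 | 1 | 1
  21 | 10110111101110110111 | 1 | 0
  22 | 01101111011101101110 | 0 | 1
  23 | 11011110111011011101 | 1 | 0
  24 | 10111101110110111010 | 1 | 1
  25 | 01111011101101110101 | 0 | 1
  26 | 11110111011011101011 | 1 | 1
  27 | 11101110110111010111 | 1 | 0
  28 | 11011101101110101110 | 1 | 0
  29 | 10111011011101011100 | 1 | 0
  30 | 01110110111010111000 | 0 | 0
  31 | 11101101110101110000 | 1 | 1
  32 | 11011011101011100001 | 1 | 1
  33 | 10110111010111000011 | 1 | 1
  34 | 01101110101110000111 | 0 | 1
  35 | 11011101011100001111 | 1 | 0
  36 | 10111010111000011110 | 1 | 0
  37 | 01110101110000111100 | 0 | 1
  38 | 11101011100001111001 | 1 | 1
  39 | 11010111000011110011 | 1 | 1
  40 | 10101110000111100111 | 1 | 0
  41 | 01011100001111001110 | 0 | 1
  42 | 10111000011110011101 | 1 | 0
  43 | 01110000111100111010 | 0 | 0
  44 | 11100001111001110100 | 1 | 0

110000001010011000001101101111011101101110101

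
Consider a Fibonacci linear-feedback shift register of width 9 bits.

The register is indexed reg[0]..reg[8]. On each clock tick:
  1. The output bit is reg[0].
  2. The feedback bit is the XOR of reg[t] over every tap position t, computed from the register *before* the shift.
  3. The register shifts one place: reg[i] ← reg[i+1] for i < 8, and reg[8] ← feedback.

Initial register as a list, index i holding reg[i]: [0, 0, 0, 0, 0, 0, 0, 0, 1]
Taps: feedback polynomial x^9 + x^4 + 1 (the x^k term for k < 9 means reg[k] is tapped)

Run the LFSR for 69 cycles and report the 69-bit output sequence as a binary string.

000000001000010001100001001110010101011000011011110100110111001000101

step | reg (before) | out | fb
   0 | 000000001 | 0 | 0
   1 | 000000010 | 0 | 0
   2 | 000000100 | 0 | 0
   3 | 000001000 | 0 | 0
   4 | 000010000 | 0 | 1
   5 | 000100001 | 0 | 0
   6 | 001000010 | 0 | 0
   7 | 010000100 | 0 | 0
   8 | 100001000 | 1 | 1
   9 | 000010001 | 0 | 1
  10 | 000100011 | 0 | 0
  11 | 001000110 | 0 | 0
  12 | 010001100 | 0 | 0
  13 | 100011000 | 1 | 0
  14 | 000110000 | 0 | 1
  15 | 001100001 | 0 | 0
  16 | 011000010 | 0 | 0
  17 | 110000100 | 1 | 1
  18 | 100001001 | 1 | 1
  19 | 000010011 | 0 | 1
  20 | 000100111 | 0 | 0
  21 | 001001110 | 0 | 0
  22 | 010011100 | 0 | 1
  23 | 100111001 | 1 | 0
  24 | 001110010 | 0 | 1
  25 | 011100101 | 0 | 0
  26 | 111001010 | 1 | 1
  27 | 110010101 | 1 | 0
  28 | 100101010 | 1 | 1
  29 | 001010101 | 0 | 1
  30 | 010101011 | 0 | 0
  31 | 101010110 | 1 | 0
  32 | 010101100 | 0 | 0
  33 | 101011000 | 1 | 0
  34 | 010110000 | 0 | 1
  35 | 101100001 | 1 | 1
  36 | 011000011 | 0 | 0
  37 | 110000110 | 1 | 1
  38 | 100001101 | 1 | 1
  39 | 000011011 | 0 | 1
  40 | 000110111 | 0 | 1
  41 | 001101111 | 0 | 0
  42 | 011011110 | 0 | 1
  43 | 110111101 | 1 | 0
  44 | 101111010 | 1 | 0
  45 | 011110100 | 0 | 1
  46 | 111101001 | 1 | 1
  47 | 111010011 | 1 | 0
  48 | 110100110 | 1 | 1
  49 | 101001101 | 1 | 1
  50 | 010011011 | 0 | 1
  51 | 100110111 | 1 | 0
  52 | 001101110 | 0 | 0
  53 | 011011100 | 0 | 1
  54 | 110111001 | 1 | 0
  55 | 101110010 | 1 | 0
  56 | 011100100 | 0 | 0
  57 | 111001000 | 1 | 1
  58 | 110010001 | 1 | 0
  59 | 100100010 | 1 | 1
  60 | 001000101 | 0 | 0
  61 | 010001010 | 0 | 0
  62 | 100010100 | 1 | 0
  63 | 000101000 | 0 | 0
  64 | 001010000 | 0 | 1
  65 | 010100001 | 0 | 0
  66 | 101000010 | 1 | 1
  67 | 010000101 | 0 | 0
  68 | 100001010 | 1 | 1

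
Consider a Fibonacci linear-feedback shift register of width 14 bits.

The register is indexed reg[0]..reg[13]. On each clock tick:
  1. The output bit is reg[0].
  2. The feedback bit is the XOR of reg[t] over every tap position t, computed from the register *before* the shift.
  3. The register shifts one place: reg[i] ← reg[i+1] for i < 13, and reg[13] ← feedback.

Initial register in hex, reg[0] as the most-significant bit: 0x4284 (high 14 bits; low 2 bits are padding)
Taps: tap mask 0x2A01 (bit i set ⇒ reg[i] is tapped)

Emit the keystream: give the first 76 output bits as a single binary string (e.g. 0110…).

0100001010000110101100010010010110010011101010111011100001000111110001010001

k : reg_k → out_k, fb_k
0: 01000010100001 → 0, fb=1
1: 10000101000011 → 1, fb=0
2: 00001010000110 → 0, fb=1
3: 00010100001101 → 0, fb=0
4: 00101000011010 → 0, fb=1
5: 01010000110101 → 0, fb=1
6: 10100001101011 → 1, fb=0
7: 01000011010110 → 0, fb=0
8: 10000110101100 → 1, fb=0
9: 00001101011000 → 0, fb=1
10: 00011010110001 → 0, fb=0
11: 00110101100010 → 0, fb=0
12: 01101011000100 → 0, fb=1
13: 11010110001001 → 1, fb=0
14: 10101100010010 → 1, fb=0
15: 01011000100100 → 0, fb=1
16: 10110001001001 → 1, fb=0
17: 01100010010010 → 0, fb=1
18: 11000100100101 → 1, fb=1
19: 10001001001011 → 1, fb=0
20: 00010010010110 → 0, fb=0
21: 00100100101100 → 0, fb=1
22: 01001001011001 → 0, fb=0
23: 10010010110010 → 1, fb=0
24: 00100101100100 → 0, fb=1
25: 01001011001001 → 0, fb=1
26: 10010110010011 → 1, fb=1
27: 00101100100111 → 0, fb=0
28: 01011001001110 → 0, fb=1
29: 10110010011101 → 1, fb=0
30: 01100100111010 → 0, fb=1
31: 11001001110101 → 1, fb=0
32: 10010011101010 → 1, fb=1
33: 00100111010101 → 0, fb=1
34: 01001110101011 → 0, fb=1
35: 10011101010111 → 1, fb=0
36: 00111010101110 → 0, fb=1
37: 01110101011101 → 0, fb=1
38: 11101010111011 → 1, fb=1
39: 11010101110111 → 1, fb=0
40: 10101011101110 → 1, fb=0
41: 01010111011100 → 0, fb=0
42: 10101110111000 → 1, fb=0
43: 01011101110000 → 0, fb=1
44: 10111011100001 → 1, fb=0
45: 01110111000010 → 0, fb=0
46: 11101110000100 → 1, fb=0
47: 11011100001000 → 1, fb=1
48: 10111000010001 → 1, fb=1
49: 01110000100011 → 0, fb=1
50: 11100001000111 → 1, fb=1
51: 11000010001111 → 1, fb=1
52: 10000100011111 → 1, fb=0
53: 00001000111110 → 0, fb=0
54: 00010001111100 → 0, fb=0
55: 00100011111000 → 0, fb=1
56: 01000111110001 → 0, fb=0
57: 10001111100010 → 1, fb=1
58: 00011111000101 → 0, fb=0
59: 00111110001010 → 0, fb=0
60: 01111100010100 → 0, fb=0
61: 11111000101000 → 1, fb=1
62: 11110001010001 → 1, fb=1
63: 11100010100011 → 1, fb=0
64: 11000101000110 → 1, fb=0
65: 10001010001100 → 1, fb=0
66: 00010100011000 → 0, fb=1
67: 00101000110001 → 0, fb=0
68: 01010001100010 → 0, fb=0
69: 10100011000100 → 1, fb=0
70: 01000110001000 → 0, fb=0
71: 10001100010000 → 1, fb=0
72: 00011000100000 → 0, fb=0
73: 00110001000000 → 0, fb=0
74: 01100010000000 → 0, fb=0
75: 11000100000000 → 1, fb=1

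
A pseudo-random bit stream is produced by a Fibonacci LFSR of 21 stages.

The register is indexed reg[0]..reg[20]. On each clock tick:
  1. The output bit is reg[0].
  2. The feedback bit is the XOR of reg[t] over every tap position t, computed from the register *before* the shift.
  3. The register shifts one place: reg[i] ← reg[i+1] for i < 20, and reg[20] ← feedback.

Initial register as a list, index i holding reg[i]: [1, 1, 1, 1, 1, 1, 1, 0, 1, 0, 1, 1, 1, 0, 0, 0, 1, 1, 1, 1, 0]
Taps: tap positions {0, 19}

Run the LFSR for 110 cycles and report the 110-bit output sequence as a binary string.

tick  register→output (feedback)
  0  111111101011100011110→1 (0)
  1  111111010111000111100→1 (1)
  2  111110101110001111001→1 (1)
  3  111101011100011110011→1 (0)
  4  111010111000111100110→1 (0)
  5  110101110001111001100→1 (1)
  6  101011100011110011001→1 (1)
  7  010111000111100110011→0 (1)
  8  101110001111001100111→1 (0)
  9  011100011110011001110→0 (1)
 10  111000111100110011101→1 (1)
 11  110001111001100111011→1 (0)
 12  100011110011001110110→1 (0)
 13  000111100110011101100→0 (0)
 14  001111001100111011000→0 (0)
 15  011110011001110110000→0 (0)
 16  111100110011101100000→1 (1)
 17  111001100111011000001→1 (1)
 18  110011001110110000011→1 (0)
 19  100110011101100000110→1 (0)
 20  001100111011000001100→0 (0)
 21  011001110110000011000→0 (0)
 22  110011101100000110000→1 (1)
 23  100111011000001100001→1 (1)
 24  001110110000011000011→0 (1)
 25  011101100000110000111→0 (1)
 26  111011000001100001111→1 (0)
 27  110110000011000011110→1 (0)
 28  101100000110000111100→1 (1)
 29  011000001100001111001→0 (0)
 30  110000011000011110010→1 (0)
 31  100000110000111100100→1 (1)
 32  000001100001111001001→0 (0)
 33  000011000011110010010→0 (1)
 34  000110000111100100101→0 (0)
 35  001100001111001001010→0 (1)
 36  011000011110010010101→0 (0)
 37  110000111100100101010→1 (0)
 38  100001111001001010100→1 (1)
 39  000011110010010101001→0 (0)
 40  000111100100101010010→0 (1)
 41  001111001001010100101→0 (0)
 42  011110010010101001010→0 (1)
 43  111100100101010010101→1 (1)
 44  111001001010100101011→1 (0)
 45  110010010101001010110→1 (0)
 46  100100101010010101100→1 (1)
 47  001001010100101011001→0 (0)
 48  010010101001010110010→0 (1)
 49  100101010010101100101→1 (1)
 50  001010100101011001011→0 (1)
 51  010101001010110010111→0 (1)
 52  101010010101100101111→1 (0)
 53  010100101011001011110→0 (1)
 54  101001010110010111101→1 (1)
 55  010010101100101111011→0 (1)
 56  100101011001011110111→1 (0)
 57  001010110010111101110→0 (1)
 58  010101100101111011101→0 (0)
 59  101011001011110111010→1 (0)
 60  010110010111101110100→0 (0)
 61  101100101111011101000→1 (1)
 62  011001011110111010001→0 (0)
 63  110010111101110100010→1 (0)
 64  100101111011101000100→1 (1)
 65  001011110111010001001→0 (0)
 66  010111101110100010010→0 (1)
 67  101111011101000100101→1 (1)
 68  011110111010001001011→0 (1)
 69  111101110100010010111→1 (0)
 70  111011101000100101110→1 (0)
 71  110111010001001011100→1 (1)
 72  101110100010010111001→1 (1)
 73  011101000100101110011→0 (1)
 74  111010001001011100111→1 (0)
 75  110100010010111001110→1 (0)
 76  101000100101110011100→1 (1)
 77  010001001011100111001→0 (0)
 78  100010010111001110010→1 (0)
 79  000100101110011100100→0 (0)
 80  001001011100111001000→0 (0)
 81  010010111001110010000→0 (0)
 82  100101110011100100000→1 (1)
 83  001011100111001000001→0 (0)
 84  010111001110010000010→0 (1)
 85  101110011100100000101→1 (1)
 86  011100111001000001011→0 (1)
 87  111001110010000010111→1 (0)
 88  110011100100000101110→1 (0)
 89  100111001000001011100→1 (1)
 90  001110010000010111001→0 (0)
 91  011100100000101110010→0 (1)
 92  111001000001011100101→1 (1)
 93  110010000010111001011→1 (0)
 94  100100000101110010110→1 (0)
 95  001000001011100101100→0 (0)
 96  010000010111001011000→0 (0)
 97  100000101110010110000→1 (1)
 98  000001011100101100001→0 (0)
 99  000010111001011000010→0 (1)
100  000101110010110000101→0 (0)
101  001011100101100001010→0 (1)
102  010111001011000010101→0 (0)
103  101110010110000101010→1 (0)
104  011100101100001010100→0 (0)
105  111001011000010101000→1 (1)
106  110010110000101010001→1 (1)
107  100101100001010100011→1 (0)
108  001011000010101000110→0 (1)
109  010110000101010001101→0 (0)

11111110101110001111001100111011000001100001111001001010100101011001011110111010001001011100111001000001011100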